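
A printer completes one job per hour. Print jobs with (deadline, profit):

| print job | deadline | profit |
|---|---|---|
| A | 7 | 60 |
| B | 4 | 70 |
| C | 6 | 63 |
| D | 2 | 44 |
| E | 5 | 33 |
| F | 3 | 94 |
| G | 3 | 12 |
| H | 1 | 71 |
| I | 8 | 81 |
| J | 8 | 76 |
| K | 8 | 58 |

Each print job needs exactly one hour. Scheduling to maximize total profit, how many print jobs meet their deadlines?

Take jobs in profit order; each goes to the latest open slot no later than its deadline.
Profit order: F=94 I=81 J=76 H=71 B=70 C=63 A=60 K=58 D=44 E=33 G=12
Assign: F→slot 3, I→slot 8, J→slot 7, H→slot 1, B→slot 4, C→slot 6, A→slot 5, K→slot 2, D skipped, E skipped, G skipped.
Slots: [1:H] [2:K] [3:F] [4:B] [5:A] [6:C] [7:J] [8:I]
8 of 11 scheduled.

8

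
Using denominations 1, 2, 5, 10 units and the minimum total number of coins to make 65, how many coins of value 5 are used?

1

Use the largest denomination that fits, subtract, and repeat.
65 − 6×10→5 − 1×5→0
Count of 5: 1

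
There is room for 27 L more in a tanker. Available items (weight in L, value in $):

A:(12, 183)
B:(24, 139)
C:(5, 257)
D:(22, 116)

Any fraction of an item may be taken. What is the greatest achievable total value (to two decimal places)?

497.92

Sort by value per unit weight and fill in that order.
Order: C (257/5=51.40) > A (183/12=15.25) > B (139/24=5.79) > D (116/22=5.27)
Fill: take C (5 @ 257) → take A (12 @ 183) → take 10/24 of B → 57.92; 27/27 used.
Total value = 497.92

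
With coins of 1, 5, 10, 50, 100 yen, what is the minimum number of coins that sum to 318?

Greedy: take as many of the largest coin as possible, then repeat with the remainder.
318 − 3×100→18 − 1×10→8 − 1×5→3 − 3×1→0
Total coins = 3 + 1 + 1 + 3 = 8

8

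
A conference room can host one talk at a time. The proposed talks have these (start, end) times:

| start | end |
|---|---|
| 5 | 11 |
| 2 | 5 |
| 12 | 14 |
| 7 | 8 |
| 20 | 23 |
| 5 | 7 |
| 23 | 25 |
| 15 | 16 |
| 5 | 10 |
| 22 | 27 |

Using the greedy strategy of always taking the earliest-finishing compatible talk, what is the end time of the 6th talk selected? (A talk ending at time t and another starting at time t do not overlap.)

Sort by end time and greedily take each interval whose start is ≥ the last chosen end.
By end time: (2,5), (5,7), (7,8), (5,10), (5,11), (12,14), (15,16), (20,23), (23,25), (22,27).
Pick (2,5); next start ≥ 5 → (5,7); next start ≥ 7 → (7,8); next start ≥ 8 → (12,14); next start ≥ 14 → (15,16); next start ≥ 16 → (20,23); next start ≥ 23 → (23,25).
Selected: (2,5) (5,7) (7,8) (12,14) (15,16) (20,23) (23,25)

23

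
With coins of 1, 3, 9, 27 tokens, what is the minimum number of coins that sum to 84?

Use the largest denomination that fits, subtract, and repeat.
84 = 3×27 + 1×3
Total coins = 3 + 1 = 4

4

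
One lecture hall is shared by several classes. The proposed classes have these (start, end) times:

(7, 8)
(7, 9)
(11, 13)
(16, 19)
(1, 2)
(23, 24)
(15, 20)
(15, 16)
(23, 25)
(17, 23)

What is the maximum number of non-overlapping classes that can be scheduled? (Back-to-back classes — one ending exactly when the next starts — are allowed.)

6

By end time: (1,2), (7,8), (7,9), (11,13), (15,16), (16,19), (15,20), (17,23), (23,24), (23,25).
Pick (1,2); next start ≥ 2 → (7,8); next start ≥ 8 → (11,13); next start ≥ 13 → (15,16); next start ≥ 16 → (16,19); next start ≥ 19 → (23,24).
Selected 6 classes.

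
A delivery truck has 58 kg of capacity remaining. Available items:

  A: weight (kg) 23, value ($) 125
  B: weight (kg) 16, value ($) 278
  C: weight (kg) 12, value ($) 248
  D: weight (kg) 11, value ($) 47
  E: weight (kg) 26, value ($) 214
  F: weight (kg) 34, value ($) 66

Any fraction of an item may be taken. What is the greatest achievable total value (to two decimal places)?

Greedy by value/weight ratio, highest first.
Ratios (sorted): C 20.67, B 17.38, E 8.23, A 5.43, D 4.27, F 1.94
take C (12 @ 248); take B (16 @ 278); take E (26 @ 214); take 4/23 of A → 21.74. Capacity used 58/58.
Total value = 761.74

761.74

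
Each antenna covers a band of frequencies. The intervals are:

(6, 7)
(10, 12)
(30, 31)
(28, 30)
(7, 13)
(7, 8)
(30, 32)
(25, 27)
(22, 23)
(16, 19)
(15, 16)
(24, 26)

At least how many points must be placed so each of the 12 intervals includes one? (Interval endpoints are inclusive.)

Sort by right endpoint; whenever an interval is uncovered, place a point at its right end.
By right end: [6,7]  [7,8]  [10,12]  [7,13]  [15,16]  [16,19]  [22,23]  [24,26]  [25,27]  [28,30]  [30,31]  [30,32]
[6,7] uncovered → point at 7; [10,12] uncovered → point at 12; [15,16] uncovered → point at 16; [22,23] uncovered → point at 23; [24,26] uncovered → point at 26; [28,30] uncovered → point at 30.
Points: 7, 12, 16, 23, 26, 30 (6 total).

6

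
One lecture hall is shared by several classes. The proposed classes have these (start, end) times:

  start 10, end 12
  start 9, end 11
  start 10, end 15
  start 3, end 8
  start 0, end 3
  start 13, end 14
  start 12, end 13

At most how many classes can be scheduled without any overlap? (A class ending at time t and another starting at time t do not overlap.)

Greedy by earliest finish: after sorting by end time, pick each interval compatible with the last pick.
By end time: (0,3), (3,8), (9,11), (10,12), (12,13), (13,14), (10,15).
Pick (0,3); next start ≥ 3 → (3,8); next start ≥ 8 → (9,11); next start ≥ 11 → (12,13); next start ≥ 13 → (13,14).
Selected 5 classes.

5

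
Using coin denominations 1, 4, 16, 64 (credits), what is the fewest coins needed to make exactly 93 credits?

6

93 − 1×64→29 − 1×16→13 − 3×4→1 − 1×1→0
Total coins = 1 + 1 + 3 + 1 = 6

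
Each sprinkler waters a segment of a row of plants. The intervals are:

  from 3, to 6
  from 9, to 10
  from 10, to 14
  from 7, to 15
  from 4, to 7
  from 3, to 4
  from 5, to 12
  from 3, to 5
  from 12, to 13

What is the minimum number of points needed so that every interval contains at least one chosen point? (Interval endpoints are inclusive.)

Sorted: [3,4] [3,5] [3,6] [4,7] [9,10] [5,12] [12,13] [10,14] [7,15]
{[3,4],[3,5],[3,6],[4,7]} hit by 4; {[9,10],[5,12]} hit by 10; {[12,13],[10,14],[7,15]} hit by 13.
Points: 4, 10, 13 (3 total).

3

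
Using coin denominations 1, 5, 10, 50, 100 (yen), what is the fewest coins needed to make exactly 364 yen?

9

364 = 3×100 + 1×50 + 1×10 + 4×1
Total coins = 3 + 1 + 1 + 4 = 9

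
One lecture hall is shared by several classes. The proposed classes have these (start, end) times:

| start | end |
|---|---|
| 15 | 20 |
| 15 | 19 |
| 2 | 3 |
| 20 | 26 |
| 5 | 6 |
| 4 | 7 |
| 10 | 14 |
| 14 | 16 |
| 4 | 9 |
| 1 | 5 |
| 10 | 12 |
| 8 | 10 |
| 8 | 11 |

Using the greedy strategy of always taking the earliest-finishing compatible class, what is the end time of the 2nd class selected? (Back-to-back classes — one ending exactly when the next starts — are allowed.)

6

Sort by end time and greedily take each interval whose start is ≥ the last chosen end.
By end time: (2,3), (1,5), (5,6), (4,7), (4,9), (8,10), (8,11), (10,12), (10,14), (14,16), (15,19), (15,20), (20,26).
Pick (2,3); next start ≥ 3 → (5,6); next start ≥ 6 → (8,10); next start ≥ 10 → (10,12); next start ≥ 12 → (14,16); next start ≥ 16 → (20,26).
Selected: (2,3) (5,6) (8,10) (10,12) (14,16) (20,26)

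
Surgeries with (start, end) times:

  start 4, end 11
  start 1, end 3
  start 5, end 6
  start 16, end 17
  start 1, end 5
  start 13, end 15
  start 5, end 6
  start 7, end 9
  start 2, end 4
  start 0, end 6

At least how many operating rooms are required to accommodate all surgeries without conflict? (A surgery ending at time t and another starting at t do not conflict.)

starts: [0, 1, 1, 2, 4, 5, 5, 7, 13, 16]
ends:   [3, 4, 5, 6, 6, 6, 9, 11, 15, 17]
s0→1 s1→2 s1→3 s2→4  — peak 4.

4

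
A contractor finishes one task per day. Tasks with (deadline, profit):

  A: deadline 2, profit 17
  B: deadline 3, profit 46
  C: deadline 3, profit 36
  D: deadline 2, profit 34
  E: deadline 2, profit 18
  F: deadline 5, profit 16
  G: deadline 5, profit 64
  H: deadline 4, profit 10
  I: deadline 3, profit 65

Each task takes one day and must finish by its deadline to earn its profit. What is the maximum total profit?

Profit order: I=65 G=64 B=46 C=36 D=34 E=18 A=17 F=16 H=10
Assign: I→slot 3, G→slot 5, B→slot 2, C→slot 1, D skipped, E skipped, A skipped, F→slot 4, H skipped.
Slots: [1:C] [2:B] [3:I] [4:F] [5:G]
Profit = 36 + 46 + 65 + 16 + 64 = 227

227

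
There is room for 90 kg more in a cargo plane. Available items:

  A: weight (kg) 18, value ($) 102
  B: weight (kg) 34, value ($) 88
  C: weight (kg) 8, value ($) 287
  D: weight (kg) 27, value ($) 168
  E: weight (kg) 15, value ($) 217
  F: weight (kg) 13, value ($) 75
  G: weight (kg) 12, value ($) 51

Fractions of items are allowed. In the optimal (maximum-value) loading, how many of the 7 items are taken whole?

Sort by value per unit weight and fill in that order.
Ratios (sorted): C 35.88, E 14.47, D 6.22, F 5.77, A 5.67, G 4.25, B 2.59
take C (8 @ 287); take E (15 @ 217); take D (27 @ 168); take F (13 @ 75); take A (18 @ 102); take 9/12 of G → 38.25. Capacity used 90/90.
5 item(s) taken whole; one partial (take 9/12 of G).

5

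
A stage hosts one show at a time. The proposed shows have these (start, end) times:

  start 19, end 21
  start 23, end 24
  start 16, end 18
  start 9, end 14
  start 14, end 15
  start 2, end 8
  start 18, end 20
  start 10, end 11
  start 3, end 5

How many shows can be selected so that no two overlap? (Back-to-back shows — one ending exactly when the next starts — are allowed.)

Sort by end time and greedily take each interval whose start is ≥ the last chosen end.
Sorted by end: (3,5)  (2,8)  (10,11)  (9,14)  (14,15)  (16,18)  (18,20)  (19,21)  (23,24)
take (3,5); skip (2,8); take (10,11); take (14,15); take (16,18); take (18,20); take (23,24).
Selected 6 shows.

6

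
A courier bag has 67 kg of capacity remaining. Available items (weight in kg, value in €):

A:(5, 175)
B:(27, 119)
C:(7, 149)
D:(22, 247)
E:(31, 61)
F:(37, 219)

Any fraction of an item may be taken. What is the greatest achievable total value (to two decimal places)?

Ratios (sorted): A 35.00, C 21.29, D 11.23, F 5.92, B 4.41, E 1.97
take A (5 @ 175); take C (7 @ 149); take D (22 @ 247); take 33/37 of F → 195.32. Capacity used 67/67.
Total value = 766.32

766.32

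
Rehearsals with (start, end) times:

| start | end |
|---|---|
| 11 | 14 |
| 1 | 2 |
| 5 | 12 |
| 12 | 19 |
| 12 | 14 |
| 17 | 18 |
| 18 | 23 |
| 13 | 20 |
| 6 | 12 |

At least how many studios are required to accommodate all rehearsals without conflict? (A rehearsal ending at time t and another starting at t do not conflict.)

Count concurrent intervals with a sweep; the peak is the room count.
starts: [1, 5, 6, 11, 12, 12, 13, 17, 18]
ends:   [2, 12, 12, 14, 14, 18, 19, 20, 23]
s1→1 e2→0 s5→1 s6→2 s11→3 e12→2 e12→1 s12→2 s12→3 s13→4  — peak 4.

4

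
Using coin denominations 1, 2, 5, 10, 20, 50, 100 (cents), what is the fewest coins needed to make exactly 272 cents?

5

272 − 2×100→72 − 1×50→22 − 1×20→2 − 1×2→0
Total coins = 2 + 1 + 1 + 1 = 5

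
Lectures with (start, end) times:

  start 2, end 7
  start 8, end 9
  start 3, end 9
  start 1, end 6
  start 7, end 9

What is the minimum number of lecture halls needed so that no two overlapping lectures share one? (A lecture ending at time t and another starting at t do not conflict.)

3

Events (time:±→running): 1:+→1 2:+→2 3:+→3 … peak 3.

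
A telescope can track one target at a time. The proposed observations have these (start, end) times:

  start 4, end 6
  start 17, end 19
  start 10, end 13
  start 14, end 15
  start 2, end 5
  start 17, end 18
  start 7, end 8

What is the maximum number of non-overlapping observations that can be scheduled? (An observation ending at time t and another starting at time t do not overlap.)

5

Sort by end time and greedily take each interval whose start is ≥ the last chosen end.
By end time: (2,5), (4,6), (7,8), (10,13), (14,15), (17,18), (17,19).
Pick (2,5); next start ≥ 5 → (7,8); next start ≥ 8 → (10,13); next start ≥ 13 → (14,15); next start ≥ 15 → (17,18).
Selected 5 observations.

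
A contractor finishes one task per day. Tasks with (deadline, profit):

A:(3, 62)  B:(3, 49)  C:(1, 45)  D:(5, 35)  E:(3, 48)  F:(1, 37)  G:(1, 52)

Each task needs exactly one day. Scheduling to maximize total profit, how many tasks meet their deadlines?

Profit order: A=62 G=52 B=49 E=48 C=45 F=37 D=35
Assign: A→slot 3, G→slot 1, B→slot 2, E skipped, C skipped, F skipped, D→slot 5.
Slots: [1:G] [2:B] [3:A] [5:D]
4 of 7 scheduled.

4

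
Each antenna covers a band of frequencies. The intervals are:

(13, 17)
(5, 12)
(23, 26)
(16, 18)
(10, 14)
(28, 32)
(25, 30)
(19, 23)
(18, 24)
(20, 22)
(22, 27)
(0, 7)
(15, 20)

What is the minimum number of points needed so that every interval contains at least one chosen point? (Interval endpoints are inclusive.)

6

By right end: [0,7]  [5,12]  [10,14]  [13,17]  [16,18]  [15,20]  [20,22]  [19,23]  [18,24]  [23,26]  [22,27]  [25,30]  [28,32]
[0,7] uncovered → point at 7; [10,14] uncovered → point at 14; [16,18] uncovered → point at 18; [20,22] uncovered → point at 22; [23,26] uncovered → point at 26; [28,32] uncovered → point at 32.
Points: 7, 14, 18, 22, 26, 32 (6 total).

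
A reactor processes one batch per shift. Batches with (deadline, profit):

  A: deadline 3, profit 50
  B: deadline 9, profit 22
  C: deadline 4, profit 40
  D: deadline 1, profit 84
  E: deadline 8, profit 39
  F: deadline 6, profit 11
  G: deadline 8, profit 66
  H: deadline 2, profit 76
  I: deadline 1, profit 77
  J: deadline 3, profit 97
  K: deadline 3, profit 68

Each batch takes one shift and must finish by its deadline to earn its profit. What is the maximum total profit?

Sort by profit descending; place each in the latest free slot ≤ its deadline.
Profit order: J=97 D=84 I=77 H=76 K=68 G=66 A=50 C=40 E=39 B=22 F=11
Assign: J→slot 3, D→slot 1, I skipped, H→slot 2, K skipped, G→slot 8, A skipped, C→slot 4, E→slot 7, B→slot 9, F→slot 6.
Slots: [1:D] [2:H] [3:J] [4:C] [6:F] [7:E] [8:G] [9:B]
Profit = 84 + 76 + 97 + 40 + 11 + 39 + 66 + 22 = 435

435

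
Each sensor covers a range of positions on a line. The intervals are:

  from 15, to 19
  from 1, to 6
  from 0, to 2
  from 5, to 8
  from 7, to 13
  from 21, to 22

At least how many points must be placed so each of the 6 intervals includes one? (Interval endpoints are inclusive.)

4

Sort by right endpoint; whenever an interval is uncovered, place a point at its right end.
Sorted: [0,2] [1,6] [5,8] [7,13] [15,19] [21,22]
{[0,2],[1,6]} hit by 2; {[5,8],[7,13]} hit by 8; {[15,19]} hit by 19; {[21,22]} hit by 22.
Points: 2, 8, 19, 22 (4 total).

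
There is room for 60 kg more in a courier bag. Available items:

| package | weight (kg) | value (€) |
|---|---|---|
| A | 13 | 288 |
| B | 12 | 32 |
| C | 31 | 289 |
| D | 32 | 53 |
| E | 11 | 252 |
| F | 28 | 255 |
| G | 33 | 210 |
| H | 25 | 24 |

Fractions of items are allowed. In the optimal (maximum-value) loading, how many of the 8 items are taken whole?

3

Greedy by value/weight ratio, highest first.
Order: E (252/11=22.91) > A (288/13=22.15) > C (289/31=9.32) > F (255/28=9.11) > G (210/33=6.36) > B (32/12=2.67) > D (53/32=1.66) > H (24/25=0.96)
Fill: take E (11 @ 252) → take A (13 @ 288) → take C (31 @ 289) → take 5/28 of F → 45.54; 60/60 used.
3 item(s) taken whole; one partial (take 5/28 of F).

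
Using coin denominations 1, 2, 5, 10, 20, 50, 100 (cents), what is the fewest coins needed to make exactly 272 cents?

Greedy: take as many of the largest coin as possible, then repeat with the remainder.
272 − 2×100→72 − 1×50→22 − 1×20→2 − 1×2→0
Total coins = 2 + 1 + 1 + 1 = 5

5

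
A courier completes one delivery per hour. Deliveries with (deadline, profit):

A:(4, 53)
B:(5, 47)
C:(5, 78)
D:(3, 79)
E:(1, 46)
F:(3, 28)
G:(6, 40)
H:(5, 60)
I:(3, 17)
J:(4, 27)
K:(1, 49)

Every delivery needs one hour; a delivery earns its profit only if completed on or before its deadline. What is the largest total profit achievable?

359

By profit: D(d3,79), C(d5,78), H(d5,60), A(d4,53), K(d1,49), B(d5,47), E(d1,46), G(d6,40), F(d3,28), J(d4,27), I(d3,17)
D→slot 3; C→slot 5; H→slot 4; A→slot 2; K→slot 1; B skipped; E skipped; G→slot 6; F skipped; J skipped; I skipped.
Profit = 49 + 53 + 79 + 60 + 78 + 40 = 359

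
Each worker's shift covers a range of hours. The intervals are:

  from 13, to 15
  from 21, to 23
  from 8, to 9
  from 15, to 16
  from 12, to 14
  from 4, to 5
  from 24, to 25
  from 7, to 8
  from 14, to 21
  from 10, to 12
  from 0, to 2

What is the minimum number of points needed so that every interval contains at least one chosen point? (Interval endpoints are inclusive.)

Process intervals by earliest right end; each time one isn't hit yet, stab at its right endpoint.
By right end: [0,2]  [4,5]  [7,8]  [8,9]  [10,12]  [12,14]  [13,15]  [15,16]  [14,21]  [21,23]  [24,25]
[0,2] uncovered → point at 2; [4,5] uncovered → point at 5; [7,8] uncovered → point at 8; [10,12] uncovered → point at 12; [13,15] uncovered → point at 15; [21,23] uncovered → point at 23; [24,25] uncovered → point at 25.
Points: 2, 5, 8, 12, 15, 23, 25 (7 total).

7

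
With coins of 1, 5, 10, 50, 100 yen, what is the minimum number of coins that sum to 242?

242 − 2×100→42 − 4×10→2 − 2×1→0
Total coins = 2 + 4 + 2 = 8

8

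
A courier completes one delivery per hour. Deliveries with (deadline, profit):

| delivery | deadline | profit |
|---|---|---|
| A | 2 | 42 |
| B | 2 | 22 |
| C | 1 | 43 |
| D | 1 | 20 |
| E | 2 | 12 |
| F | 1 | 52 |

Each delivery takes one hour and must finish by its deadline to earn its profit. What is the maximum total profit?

Take jobs in profit order; each goes to the latest open slot no later than its deadline.
By profit: F(d1,52), C(d1,43), A(d2,42), B(d2,22), D(d1,20), E(d2,12)
F→slot 1; C skipped; A→slot 2; B skipped; D skipped; E skipped.
Profit = 52 + 42 = 94

94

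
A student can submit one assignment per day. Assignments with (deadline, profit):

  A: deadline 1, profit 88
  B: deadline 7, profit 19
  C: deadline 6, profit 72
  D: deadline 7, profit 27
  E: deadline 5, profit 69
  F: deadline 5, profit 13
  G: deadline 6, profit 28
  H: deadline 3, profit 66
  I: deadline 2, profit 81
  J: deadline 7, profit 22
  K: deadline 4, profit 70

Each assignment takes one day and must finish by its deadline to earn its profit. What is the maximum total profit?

By profit: A(d1,88), I(d2,81), C(d6,72), K(d4,70), E(d5,69), H(d3,66), G(d6,28), D(d7,27), J(d7,22), B(d7,19), F(d5,13)
A→slot 1; I→slot 2; C→slot 6; K→slot 4; E→slot 5; H→slot 3; G skipped; D→slot 7; J skipped; B skipped; F skipped.
Profit = 88 + 81 + 66 + 70 + 69 + 72 + 27 = 473

473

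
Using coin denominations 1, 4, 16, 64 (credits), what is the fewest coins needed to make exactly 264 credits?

Greedy: take as many of the largest coin as possible, then repeat with the remainder.
264 = 4×64 + 2×4
Total coins = 4 + 2 = 6

6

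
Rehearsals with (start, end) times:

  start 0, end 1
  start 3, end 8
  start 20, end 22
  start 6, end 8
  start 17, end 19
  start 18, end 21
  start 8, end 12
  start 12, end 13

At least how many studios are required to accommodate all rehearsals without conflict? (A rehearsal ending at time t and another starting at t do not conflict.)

The answer is the maximum number of intervals overlapping at any instant.
Events (time:±→running): 0:+→1 1:-→0 3:+→1 6:+→2 … peak 2.

2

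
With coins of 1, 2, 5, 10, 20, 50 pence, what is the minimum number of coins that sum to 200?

4

200 = 4×50
Total coins = 4 = 4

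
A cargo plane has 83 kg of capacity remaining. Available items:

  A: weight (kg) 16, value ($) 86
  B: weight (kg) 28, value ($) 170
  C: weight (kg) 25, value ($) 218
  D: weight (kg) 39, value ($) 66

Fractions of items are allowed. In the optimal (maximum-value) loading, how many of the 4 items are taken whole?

Ratios (sorted): C 8.72, B 6.07, A 5.38, D 1.69
take C (25 @ 218); take B (28 @ 170); take A (16 @ 86); take 14/39 of D → 23.69. Capacity used 83/83.
3 item(s) taken whole; one partial (take 14/39 of D).

3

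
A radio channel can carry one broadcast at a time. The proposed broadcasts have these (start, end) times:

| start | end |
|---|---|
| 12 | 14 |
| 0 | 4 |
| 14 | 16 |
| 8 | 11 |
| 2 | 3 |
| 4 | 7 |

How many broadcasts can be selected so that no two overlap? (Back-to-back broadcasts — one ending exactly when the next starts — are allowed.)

Order by finish time; keep every interval that doesn't clash with the previous kept one.
Sorted by end: (2,3)  (0,4)  (4,7)  (8,11)  (12,14)  (14,16)
take (2,3); skip (0,4); take (4,7); take (8,11); take (12,14); take (14,16).
Selected 5 broadcasts.

5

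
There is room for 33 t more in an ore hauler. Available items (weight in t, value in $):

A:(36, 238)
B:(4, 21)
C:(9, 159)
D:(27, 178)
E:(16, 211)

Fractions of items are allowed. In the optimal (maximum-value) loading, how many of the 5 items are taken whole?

2

Ratios (sorted): C 17.67, E 13.19, A 6.61, D 6.59, B 5.25
take C (9 @ 159); take E (16 @ 211); take 8/36 of A → 52.89. Capacity used 33/33.
2 item(s) taken whole; one partial (take 8/36 of A).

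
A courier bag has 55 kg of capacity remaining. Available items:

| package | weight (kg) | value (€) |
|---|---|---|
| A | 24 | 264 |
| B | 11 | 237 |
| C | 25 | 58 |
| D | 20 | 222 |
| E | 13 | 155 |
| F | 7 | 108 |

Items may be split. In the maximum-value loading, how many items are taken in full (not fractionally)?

4

Sort by value per unit weight and fill in that order.
Ratios (sorted): B 21.55, F 15.43, E 11.92, D 11.10, A 11.00, C 2.32
take B (11 @ 237); take F (7 @ 108); take E (13 @ 155); take D (20 @ 222); take 4/24 of A → 44.00. Capacity used 55/55.
4 item(s) taken whole; one partial (take 4/24 of A).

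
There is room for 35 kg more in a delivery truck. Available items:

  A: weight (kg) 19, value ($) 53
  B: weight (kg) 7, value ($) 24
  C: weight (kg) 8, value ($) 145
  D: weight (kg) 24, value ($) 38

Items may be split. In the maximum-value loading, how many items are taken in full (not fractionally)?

Greedy by value/weight ratio, highest first.
Ratios (sorted): C 18.12, B 3.43, A 2.79, D 1.58
take C (8 @ 145); take B (7 @ 24); take A (19 @ 53); take 1/24 of D → 1.58. Capacity used 35/35.
3 item(s) taken whole; one partial (take 1/24 of D).

3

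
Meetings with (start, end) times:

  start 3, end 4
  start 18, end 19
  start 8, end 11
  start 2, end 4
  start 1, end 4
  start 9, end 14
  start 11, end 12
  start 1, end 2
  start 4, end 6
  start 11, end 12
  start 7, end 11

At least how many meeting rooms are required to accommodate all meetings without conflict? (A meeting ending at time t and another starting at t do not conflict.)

3

The answer is the maximum number of intervals overlapping at any instant.
starts: [1, 1, 2, 3, 4, 7, 8, 9, 11, 11, 18]
ends:   [2, 4, 4, 4, 6, 11, 11, 12, 12, 14, 19]
s1→1 s1→2 e2→1 s2→2 s3→3  — peak 3.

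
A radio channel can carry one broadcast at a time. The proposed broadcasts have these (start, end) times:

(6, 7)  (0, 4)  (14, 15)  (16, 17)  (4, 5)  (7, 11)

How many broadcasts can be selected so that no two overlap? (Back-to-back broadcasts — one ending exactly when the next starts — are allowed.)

6

Sorted by end: (0,4)  (4,5)  (6,7)  (7,11)  (14,15)  (16,17)
take (0,4); take (4,5); take (6,7); take (7,11); take (14,15); take (16,17).
Selected 6 broadcasts.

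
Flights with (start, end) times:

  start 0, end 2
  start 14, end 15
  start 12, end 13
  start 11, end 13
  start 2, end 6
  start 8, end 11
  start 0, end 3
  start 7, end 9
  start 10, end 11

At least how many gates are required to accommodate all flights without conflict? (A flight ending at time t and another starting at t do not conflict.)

2

Count concurrent intervals with a sweep; the peak is the room count.
starts: [0, 0, 2, 7, 8, 10, 11, 12, 14]
ends:   [2, 3, 6, 9, 11, 11, 13, 13, 15]
s0→1 s0→2  — peak 2.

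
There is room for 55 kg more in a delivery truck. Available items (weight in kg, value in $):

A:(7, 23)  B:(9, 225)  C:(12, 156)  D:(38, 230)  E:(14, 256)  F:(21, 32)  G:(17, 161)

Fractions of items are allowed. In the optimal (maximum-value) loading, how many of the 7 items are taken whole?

Sort by value per unit weight and fill in that order.
Ratios (sorted): B 25.00, E 18.29, C 13.00, G 9.47, D 6.05, A 3.29, F 1.52
take B (9 @ 225); take E (14 @ 256); take C (12 @ 156); take G (17 @ 161); take 3/38 of D → 18.16. Capacity used 55/55.
4 item(s) taken whole; one partial (take 3/38 of D).

4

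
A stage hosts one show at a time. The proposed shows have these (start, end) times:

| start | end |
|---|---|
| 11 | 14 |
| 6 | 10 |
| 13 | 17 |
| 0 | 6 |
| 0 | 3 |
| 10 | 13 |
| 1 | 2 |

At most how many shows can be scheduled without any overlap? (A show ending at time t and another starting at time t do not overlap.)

4

Sort by end time and greedily take each interval whose start is ≥ the last chosen end.
Sorted by end: (1,2)  (0,3)  (0,6)  (6,10)  (10,13)  (11,14)  (13,17)
take (1,2); take (6,10); take (10,13); take (13,17).
Selected 4 shows.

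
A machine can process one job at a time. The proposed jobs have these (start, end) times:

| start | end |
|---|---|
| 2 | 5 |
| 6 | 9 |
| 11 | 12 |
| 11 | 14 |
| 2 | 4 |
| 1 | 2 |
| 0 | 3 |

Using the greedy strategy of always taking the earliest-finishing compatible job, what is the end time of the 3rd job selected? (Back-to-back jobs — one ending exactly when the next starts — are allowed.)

Sorted by end: (1,2)  (0,3)  (2,4)  (2,5)  (6,9)  (11,12)  (11,14)
take (1,2); take (2,4); take (6,9); take (11,12).
Selected: (1,2) (2,4) (6,9) (11,12)

9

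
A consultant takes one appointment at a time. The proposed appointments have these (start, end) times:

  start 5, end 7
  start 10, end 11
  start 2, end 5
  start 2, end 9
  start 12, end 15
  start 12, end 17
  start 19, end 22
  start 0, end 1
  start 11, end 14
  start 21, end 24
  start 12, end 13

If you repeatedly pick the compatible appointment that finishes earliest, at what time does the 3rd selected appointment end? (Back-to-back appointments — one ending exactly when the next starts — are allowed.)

Sort by end time and greedily take each interval whose start is ≥ the last chosen end.
Sorted by end: (0,1)  (2,5)  (5,7)  (2,9)  (10,11)  (12,13)  (11,14)  (12,15)  (12,17)  (19,22)  (21,24)
take (0,1); take (2,5); take (5,7); skip (2,9); take (10,11); take (12,13); skip (12,15); take (19,22).
Selected: (0,1) (2,5) (5,7) (10,11) (12,13) (19,22)

7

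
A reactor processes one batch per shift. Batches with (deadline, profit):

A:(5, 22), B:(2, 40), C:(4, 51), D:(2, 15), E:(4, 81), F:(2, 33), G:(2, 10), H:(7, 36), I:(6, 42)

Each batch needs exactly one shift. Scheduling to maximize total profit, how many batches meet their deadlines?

7

By profit: E(d4,81), C(d4,51), I(d6,42), B(d2,40), H(d7,36), F(d2,33), A(d5,22), D(d2,15), G(d2,10)
E→slot 4; C→slot 3; I→slot 6; B→slot 2; H→slot 7; F→slot 1; A→slot 5; D skipped; G skipped.
7 of 9 scheduled.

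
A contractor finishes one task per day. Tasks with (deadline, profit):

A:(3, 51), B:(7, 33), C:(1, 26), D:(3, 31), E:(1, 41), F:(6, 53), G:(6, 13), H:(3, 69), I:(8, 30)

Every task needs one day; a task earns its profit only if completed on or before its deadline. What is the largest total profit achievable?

Profit order: H=69 F=53 A=51 E=41 B=33 D=31 I=30 C=26 G=13
Assign: H→slot 3, F→slot 6, A→slot 2, E→slot 1, B→slot 7, D skipped, I→slot 8, C skipped, G→slot 5.
Slots: [1:E] [2:A] [3:H] [5:G] [6:F] [7:B] [8:I]
Profit = 41 + 51 + 69 + 13 + 53 + 33 + 30 = 290

290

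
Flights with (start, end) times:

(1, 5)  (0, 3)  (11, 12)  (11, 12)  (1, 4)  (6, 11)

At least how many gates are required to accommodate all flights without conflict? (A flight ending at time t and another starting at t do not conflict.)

3

starts: [0, 1, 1, 6, 11, 11]
ends:   [3, 4, 5, 11, 12, 12]
s0→1 s1→2 s1→3  — peak 3.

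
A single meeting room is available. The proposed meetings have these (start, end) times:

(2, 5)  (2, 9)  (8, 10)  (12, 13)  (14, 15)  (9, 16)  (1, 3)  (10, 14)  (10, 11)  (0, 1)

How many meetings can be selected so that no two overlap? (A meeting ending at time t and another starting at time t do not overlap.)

6

Greedy by earliest finish: after sorting by end time, pick each interval compatible with the last pick.
Sorted by end: (0,1)  (1,3)  (2,5)  (2,9)  (8,10)  (10,11)  (12,13)  (10,14)  (14,15)  (9,16)
take (0,1); take (1,3); take (8,10); take (10,11); take (12,13); take (14,15); skip (9,16).
Selected 6 meetings.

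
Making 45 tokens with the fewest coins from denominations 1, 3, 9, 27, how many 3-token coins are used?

0

Use the largest denomination that fits, subtract, and repeat.
45 = 1×27 + 2×9
Count of 3: 0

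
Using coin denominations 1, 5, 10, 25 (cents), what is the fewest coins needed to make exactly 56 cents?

Use the largest denomination that fits, subtract, and repeat.
56 − 2×25→6 − 1×5→1 − 1×1→0
Total coins = 2 + 1 + 1 = 4

4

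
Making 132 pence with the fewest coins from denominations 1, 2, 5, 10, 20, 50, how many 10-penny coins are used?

1

Greedy: take as many of the largest coin as possible, then repeat with the remainder.
132 − 2×50→32 − 1×20→12 − 1×10→2 − 1×2→0
Count of 10: 1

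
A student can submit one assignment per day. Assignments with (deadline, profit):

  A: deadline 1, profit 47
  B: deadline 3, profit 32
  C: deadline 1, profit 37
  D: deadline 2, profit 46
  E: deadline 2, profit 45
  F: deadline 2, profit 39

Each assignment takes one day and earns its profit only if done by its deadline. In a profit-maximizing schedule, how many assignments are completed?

3

Profit order: A=47 D=46 E=45 F=39 C=37 B=32
Assign: A→slot 1, D→slot 2, E skipped, F skipped, C skipped, B→slot 3.
Slots: [1:A] [2:D] [3:B]
3 of 6 scheduled.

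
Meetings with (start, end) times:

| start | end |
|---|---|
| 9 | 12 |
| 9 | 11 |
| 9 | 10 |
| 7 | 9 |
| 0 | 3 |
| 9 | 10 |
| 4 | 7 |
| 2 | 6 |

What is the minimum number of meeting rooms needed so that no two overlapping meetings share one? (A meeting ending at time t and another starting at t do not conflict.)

The answer is the maximum number of intervals overlapping at any instant.
Events (time:±→running): 0:+→1 2:+→2 3:-→1 4:+→2 6:-→1 7:-→0 7:+→1 9:-→0 9:+→1 9:+→2 9:+→3 9:+→4 … peak 4.

4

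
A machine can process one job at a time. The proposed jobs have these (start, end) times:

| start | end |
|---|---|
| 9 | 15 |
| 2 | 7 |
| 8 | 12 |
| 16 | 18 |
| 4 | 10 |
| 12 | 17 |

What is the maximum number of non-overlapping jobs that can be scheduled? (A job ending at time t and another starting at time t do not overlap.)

Sort by end time and greedily take each interval whose start is ≥ the last chosen end.
By end time: (2,7), (4,10), (8,12), (9,15), (12,17), (16,18).
Pick (2,7); next start ≥ 7 → (8,12); next start ≥ 12 → (12,17).
Selected 3 jobs.

3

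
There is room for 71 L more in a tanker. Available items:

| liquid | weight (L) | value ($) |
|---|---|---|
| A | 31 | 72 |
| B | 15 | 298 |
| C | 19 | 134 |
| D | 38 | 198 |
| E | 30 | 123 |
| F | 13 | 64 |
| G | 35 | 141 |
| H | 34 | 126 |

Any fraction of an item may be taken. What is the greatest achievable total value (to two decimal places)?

Greedy by value/weight ratio, highest first.
Order: B (298/15=19.87) > C (134/19=7.05) > D (198/38=5.21) > F (64/13=4.92) > E (123/30=4.10) > G (141/35=4.03) > H (126/34=3.71) > A (72/31=2.32)
Fill: take B (15 @ 298) → take C (19 @ 134) → take 37/38 of D → 192.79; 71/71 used.
Total value = 624.79

624.79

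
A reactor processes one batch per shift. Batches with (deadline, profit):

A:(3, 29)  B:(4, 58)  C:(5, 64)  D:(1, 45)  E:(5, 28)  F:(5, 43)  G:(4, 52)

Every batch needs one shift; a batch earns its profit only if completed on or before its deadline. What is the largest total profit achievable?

By profit: C(d5,64), B(d4,58), G(d4,52), D(d1,45), F(d5,43), A(d3,29), E(d5,28)
C→slot 5; B→slot 4; G→slot 3; D→slot 1; F→slot 2; A skipped; E skipped.
Profit = 45 + 43 + 52 + 58 + 64 = 262

262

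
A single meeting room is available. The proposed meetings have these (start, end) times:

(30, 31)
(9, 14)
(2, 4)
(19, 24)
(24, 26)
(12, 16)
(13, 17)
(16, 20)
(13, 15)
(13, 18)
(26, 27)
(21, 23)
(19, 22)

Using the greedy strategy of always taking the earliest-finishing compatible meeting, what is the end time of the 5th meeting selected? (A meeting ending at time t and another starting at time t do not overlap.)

Sort by end time and greedily take each interval whose start is ≥ the last chosen end.
Sorted by end: (2,4)  (9,14)  (13,15)  (12,16)  (13,17)  (13,18)  (16,20)  (19,22)  (21,23)  (19,24)  (24,26)  (26,27)  (30,31)
take (2,4); take (9,14); skip (13,15); skip (12,16); take (16,20); skip (19,22); take (21,23); take (24,26); take (26,27); take (30,31).
Selected: (2,4) (9,14) (16,20) (21,23) (24,26) (26,27) (30,31)

26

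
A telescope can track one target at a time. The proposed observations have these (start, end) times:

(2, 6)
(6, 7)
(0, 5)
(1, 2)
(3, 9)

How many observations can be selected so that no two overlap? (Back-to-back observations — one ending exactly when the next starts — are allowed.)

Greedy by earliest finish: after sorting by end time, pick each interval compatible with the last pick.
By end time: (1,2), (0,5), (2,6), (6,7), (3,9).
Pick (1,2); next start ≥ 2 → (2,6); next start ≥ 6 → (6,7).
Selected 3 observations.

3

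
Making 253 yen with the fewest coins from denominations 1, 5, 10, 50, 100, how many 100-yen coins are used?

253 − 2×100→53 − 1×50→3 − 3×1→0
Count of 100: 2

2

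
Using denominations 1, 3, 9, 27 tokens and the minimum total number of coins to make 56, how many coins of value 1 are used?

2

56 − 2×27→2 − 2×1→0
Count of 1: 2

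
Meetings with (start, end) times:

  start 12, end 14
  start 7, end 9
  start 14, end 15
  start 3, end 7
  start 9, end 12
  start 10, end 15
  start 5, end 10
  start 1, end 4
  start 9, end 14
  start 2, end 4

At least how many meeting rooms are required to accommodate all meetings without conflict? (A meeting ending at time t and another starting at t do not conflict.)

3

The answer is the maximum number of intervals overlapping at any instant.
starts: [1, 2, 3, 5, 7, 9, 9, 10, 12, 14]
ends:   [4, 4, 7, 9, 10, 12, 14, 14, 15, 15]
s1→1 s2→2 s3→3  — peak 3.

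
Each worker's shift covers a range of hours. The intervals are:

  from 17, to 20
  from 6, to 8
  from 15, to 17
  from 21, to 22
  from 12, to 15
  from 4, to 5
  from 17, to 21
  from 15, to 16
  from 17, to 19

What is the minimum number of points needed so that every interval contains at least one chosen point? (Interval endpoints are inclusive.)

Process intervals by earliest right end; each time one isn't hit yet, stab at its right endpoint.
Sorted: [4,5] [6,8] [12,15] [15,16] [15,17] [17,19] [17,20] [17,21] [21,22]
{[4,5]} hit by 5; {[6,8]} hit by 8; {[12,15],[15,16],[15,17]} hit by 15; {[17,19],[17,20],[17,21]} hit by 19; {[21,22]} hit by 22.
Points: 5, 8, 15, 19, 22 (5 total).

5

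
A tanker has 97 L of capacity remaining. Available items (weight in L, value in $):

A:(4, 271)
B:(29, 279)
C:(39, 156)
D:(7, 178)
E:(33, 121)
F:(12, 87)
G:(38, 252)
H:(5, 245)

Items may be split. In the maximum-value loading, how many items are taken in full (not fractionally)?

Greedy by value/weight ratio, highest first.
Ratios (sorted): A 67.75, H 49.00, D 25.43, B 9.62, F 7.25, G 6.63, C 4.00, E 3.67
take A (4 @ 271); take H (5 @ 245); take D (7 @ 178); take B (29 @ 279); take F (12 @ 87); take G (38 @ 252); take 2/39 of C → 8.00. Capacity used 97/97.
6 item(s) taken whole; one partial (take 2/39 of C).

6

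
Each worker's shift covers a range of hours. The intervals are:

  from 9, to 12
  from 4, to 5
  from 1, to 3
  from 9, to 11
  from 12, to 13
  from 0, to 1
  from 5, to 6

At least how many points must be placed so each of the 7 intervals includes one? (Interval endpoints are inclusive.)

By right end: [0,1]  [1,3]  [4,5]  [5,6]  [9,11]  [9,12]  [12,13]
[0,1] uncovered → point at 1; [4,5] uncovered → point at 5; [9,11] uncovered → point at 11; [12,13] uncovered → point at 13.
Points: 1, 5, 11, 13 (4 total).

4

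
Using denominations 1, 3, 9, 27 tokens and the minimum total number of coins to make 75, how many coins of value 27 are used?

2

Greedy: take as many of the largest coin as possible, then repeat with the remainder.
75 = 2×27 + 2×9 + 1×3
Count of 27: 2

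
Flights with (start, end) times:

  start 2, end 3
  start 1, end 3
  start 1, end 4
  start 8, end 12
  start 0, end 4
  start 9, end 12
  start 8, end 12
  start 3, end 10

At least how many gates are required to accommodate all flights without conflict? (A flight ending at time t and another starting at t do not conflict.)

4

Events (time:±→running): 0:+→1 1:+→2 1:+→3 2:+→4 … peak 4.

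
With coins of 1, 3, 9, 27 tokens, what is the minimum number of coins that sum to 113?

7

Use the largest denomination that fits, subtract, and repeat.
113 = 4×27 + 1×3 + 2×1
Total coins = 4 + 1 + 2 = 7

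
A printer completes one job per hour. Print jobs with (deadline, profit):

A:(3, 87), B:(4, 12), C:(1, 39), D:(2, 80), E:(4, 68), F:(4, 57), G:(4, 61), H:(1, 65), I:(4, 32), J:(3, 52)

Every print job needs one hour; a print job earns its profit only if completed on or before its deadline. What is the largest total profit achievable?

300

Sort by profit descending; place each in the latest free slot ≤ its deadline.
Profit order: A=87 D=80 E=68 H=65 G=61 F=57 J=52 C=39 I=32 B=12
Assign: A→slot 3, D→slot 2, E→slot 4, H→slot 1, G skipped, F skipped, J skipped, C skipped, I skipped, B skipped.
Slots: [1:H] [2:D] [3:A] [4:E]
Profit = 65 + 80 + 87 + 68 = 300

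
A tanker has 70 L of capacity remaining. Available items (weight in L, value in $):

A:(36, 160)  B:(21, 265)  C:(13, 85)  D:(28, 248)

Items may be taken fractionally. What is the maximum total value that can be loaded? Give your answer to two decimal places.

633.56

Ratios (sorted): B 12.62, D 8.86, C 6.54, A 4.44
take B (21 @ 265); take D (28 @ 248); take C (13 @ 85); take 8/36 of A → 35.56. Capacity used 70/70.
Total value = 633.56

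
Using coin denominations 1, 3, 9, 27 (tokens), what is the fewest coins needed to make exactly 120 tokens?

120 − 4×27→12 − 1×9→3 − 1×3→0
Total coins = 4 + 1 + 1 = 6

6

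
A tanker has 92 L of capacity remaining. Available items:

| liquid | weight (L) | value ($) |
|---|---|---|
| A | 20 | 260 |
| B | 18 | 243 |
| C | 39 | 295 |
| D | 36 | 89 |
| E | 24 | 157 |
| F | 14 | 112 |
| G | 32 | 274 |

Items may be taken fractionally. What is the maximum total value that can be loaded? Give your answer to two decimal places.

949.51

Sort by value per unit weight and fill in that order.
Order: B (243/18=13.50) > A (260/20=13.00) > G (274/32=8.56) > F (112/14=8.00) > C (295/39=7.56) > E (157/24=6.54) > D (89/36=2.47)
Fill: take B (18 @ 243) → take A (20 @ 260) → take G (32 @ 274) → take F (14 @ 112) → take 8/39 of C → 60.51; 92/92 used.
Total value = 949.51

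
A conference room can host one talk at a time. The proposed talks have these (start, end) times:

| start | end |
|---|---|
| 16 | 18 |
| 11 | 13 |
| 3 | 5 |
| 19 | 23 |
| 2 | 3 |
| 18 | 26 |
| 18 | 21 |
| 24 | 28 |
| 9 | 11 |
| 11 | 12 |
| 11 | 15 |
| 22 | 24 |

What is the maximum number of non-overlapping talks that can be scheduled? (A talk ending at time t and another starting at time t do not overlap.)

8

Sort by end time and greedily take each interval whose start is ≥ the last chosen end.
Sorted by end: (2,3)  (3,5)  (9,11)  (11,12)  (11,13)  (11,15)  (16,18)  (18,21)  (19,23)  (22,24)  (18,26)  (24,28)
take (2,3); take (3,5); take (9,11); take (11,12); skip (11,15); take (16,18); take (18,21); skip (19,23); take (22,24); skip (18,26); take (24,28).
Selected 8 talks.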